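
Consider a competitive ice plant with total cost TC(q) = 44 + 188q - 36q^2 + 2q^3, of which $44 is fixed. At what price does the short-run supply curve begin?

Short-run supply begins at min AVC. From VC = 188q - 36q^2 + 2q^3, AVC = 188 - 36q + 2q^2.
dAVC/dq = -36 + 4q = 0 gives q = 9. min AVC = 188 - 36·9 + 2·9^2 = 26.
The firm shuts down for any P below $26.

$26 per unit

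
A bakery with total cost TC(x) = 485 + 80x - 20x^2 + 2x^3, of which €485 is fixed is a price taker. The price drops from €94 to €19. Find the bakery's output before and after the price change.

Output falls from 7 to 0 (the firm shuts down)

MC = 80 - 40x + 6x^2; the shutdown threshold is min AVC = €30 (at x = 5).
At P = €94 ≥ min AVC, set P = MC on the rising branch: x = 7.
At P = €19 < min AVC = €30, price no longer covers variable cost at any output, so the firm shuts down: x = 0.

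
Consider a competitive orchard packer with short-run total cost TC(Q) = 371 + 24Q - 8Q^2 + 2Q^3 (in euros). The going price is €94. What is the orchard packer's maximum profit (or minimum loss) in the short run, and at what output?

AVC = 24 - 8Q + 2Q^2; min AVC = €16 at Q = 2. Since P = €94 ≥ min AVC, the firm produces.
MC = 24 - 16Q + 6Q^2. Setting P = MC and taking the root on the rising branch gives Q* = 5.
TR = 94·5 = 470. TC = 371 + 170 = 541. Profit = 470 − 541 = -€71.
Shutting down would mean losing the fixed cost of €371, so operating at a loss of €71 is better by €300.

Profit = -€71 at Q = 5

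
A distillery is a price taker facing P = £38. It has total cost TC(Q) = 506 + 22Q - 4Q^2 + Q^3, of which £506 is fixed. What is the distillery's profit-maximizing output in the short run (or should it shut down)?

From TC, MC = TC'(Q) = 22 - 8Q + 3Q^2 and AVC = VC/Q = 22 - 4Q + Q^2.
The AVC parabola has its vertex at Q = 4/2 = 2, where AVC = 22 - 4·2 + 2^2 = £18.
P = £38 exceeds min AVC = £18, so the firm stays open.
P = MC gives -16 - 8Q + 3Q^2 = 0, with roots -4/3 and 4. Take the larger (rising MC): Q* = 4.
Check: AVC at Q = 4 is £22 ≤ P, so revenue covers variable cost.
Profit = P·Q − TC = 38·4 − 594 = -£442, a loss, but smaller than the £506 fixed cost the firm would lose by shutting down.

Produce at Q = 4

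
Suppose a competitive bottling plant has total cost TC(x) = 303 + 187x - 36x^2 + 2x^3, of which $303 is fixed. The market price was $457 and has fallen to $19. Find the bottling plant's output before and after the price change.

Output falls from 15 to 0 (the firm shuts down)

AVC = 187 - 36x + 2x^2, minimized at x = 9 where min AVC = $25. MC = 187 - 72x + 6x^2.
At P = $457 ≥ min AVC, set P = MC on the rising branch: x = 15.
At P = $19 < min AVC = $25, price no longer covers variable cost at any output, so the firm shuts down: x = 0.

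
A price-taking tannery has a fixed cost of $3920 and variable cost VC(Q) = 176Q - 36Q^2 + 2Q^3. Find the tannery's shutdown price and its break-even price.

Shutdown price = $14; break-even price = $344

AVC = 176 - 36Q + 2Q^2; minimized at Q = 9, giving min AVC = $14. That is the shutdown price.
ATC = 3920/Q + 176 - 36Q + 2Q^2. Setting dATC/dQ = −3920/Q^2 − 36 + 4Q = 0 gives Q = 14 (since 4·14^3 − 36·14^2 = 3920).
min ATC = 3920/14 + 176 − 36·14 + 2·14^2 = $344. That is the break-even price.
For $14 ≤ P < $344 the firm produces at a loss; below $14 it shuts down.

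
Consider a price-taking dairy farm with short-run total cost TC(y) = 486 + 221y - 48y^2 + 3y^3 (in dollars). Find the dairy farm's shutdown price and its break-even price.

AVC = 221 - 48y + 3y^2; minimized at y = 8, giving min AVC = $29. That is the shutdown price.
ATC = 486/y + 221 - 48y + 3y^2. Setting dATC/dy = −486/y^2 − 48 + 6y = 0 gives y = 9 (since 6·9^3 − 48·9^2 = 486).
min ATC = 486/9 + 221 − 48·9 + 3·9^2 = $86. That is the break-even price.
Between these two prices the firm operates at a loss; above $86 it earns a profit.

Shutdown price = $29; break-even price = $86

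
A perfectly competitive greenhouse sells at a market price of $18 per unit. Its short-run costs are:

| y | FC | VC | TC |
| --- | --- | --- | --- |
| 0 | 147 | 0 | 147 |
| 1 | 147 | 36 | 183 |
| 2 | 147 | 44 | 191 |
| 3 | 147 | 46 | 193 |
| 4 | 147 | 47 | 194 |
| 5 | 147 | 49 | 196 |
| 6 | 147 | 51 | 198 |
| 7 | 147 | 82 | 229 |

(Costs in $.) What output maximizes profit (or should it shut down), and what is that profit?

Profit at each row (π = 18y − TC): y=0: -147; y=1: -165; y=2: -155; y=3: -139; y=4: -122; y=5: -106; y=6: -90; y=7: -103.
Profit is maximized at y = 6. AVC there is 51/6 = $8.50 ≤ P, so producing beats shutting down (which would give -$147).

y = 6; profit = -$90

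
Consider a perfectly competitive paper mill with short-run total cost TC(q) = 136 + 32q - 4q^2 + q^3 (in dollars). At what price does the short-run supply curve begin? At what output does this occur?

$28 per unit, at q = 2

The shutdown price is the minimum of AVC. VC = 32q - 4q^2 + q^3, so AVC = 32 - 4q + q^2.
At the minimum of AVC, MC = AVC. MC = 32 - 8q + 3q^2; setting MC = AVC gives 2q^2 - 4q = 0, so q = 2. min AVC = 28.
So the shutdown price is $28.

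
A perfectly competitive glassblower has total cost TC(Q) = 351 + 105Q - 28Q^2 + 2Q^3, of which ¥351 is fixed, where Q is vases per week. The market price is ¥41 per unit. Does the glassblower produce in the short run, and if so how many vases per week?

Produce at Q = 8

Variable cost is VC = 105Q - 28Q^2 + 2Q^3, so AVC = VC/Q = 105 - 28Q + 2Q^2 and MC = dTC/dQ = 105 - 56Q + 6Q^2.
AVC hits its minimum where MC = AVC, at Q = 7, giving min AVC = 105 - 28·7 + 2·7^2 = ¥7.
Because ¥41 ≥ ¥7, revenue can cover variable cost; the firm operates.
Set P = MC: 41 = 105 - 56Q + 6Q^2 → 64 - 56Q + 6Q^2 = 0. The roots are Q = 4/3 and Q = 8; the profit-maximizing output is on the rising part of MC, so Q* = 8.
Check: AVC at Q = 8 is ¥9 ≤ P, so revenue covers variable cost.
Profit = P·Q − TC = 41·8 − 423 = -¥95, a loss, but smaller than the ¥351 fixed cost the firm would lose by shutting down.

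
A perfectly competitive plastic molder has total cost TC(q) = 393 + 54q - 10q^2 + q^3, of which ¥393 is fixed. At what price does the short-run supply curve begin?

¥29 per unit

Short-run supply begins at min AVC. From VC = 54q - 10q^2 + q^3, AVC = 54 - 10q + q^2.
dAVC/dq = -10 + 2q = 0 gives q = 5. min AVC = 54 - 10·5 + 5^2 = 29.
So the shutdown price is ¥29.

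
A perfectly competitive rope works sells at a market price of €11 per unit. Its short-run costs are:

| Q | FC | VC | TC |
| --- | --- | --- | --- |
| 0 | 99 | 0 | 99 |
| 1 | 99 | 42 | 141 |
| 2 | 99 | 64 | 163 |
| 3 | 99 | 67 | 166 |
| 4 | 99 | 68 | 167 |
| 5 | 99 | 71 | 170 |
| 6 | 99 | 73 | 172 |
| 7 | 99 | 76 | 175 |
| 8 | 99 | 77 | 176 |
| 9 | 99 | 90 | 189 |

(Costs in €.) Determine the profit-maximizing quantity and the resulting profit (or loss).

Tabulate TR − TC: Q=0: -99; Q=1: -130; Q=2: -141; Q=3: -133; Q=4: -123; Q=5: -115; Q=6: -106; Q=7: -98; Q=8: -88; Q=9: -90.
Profit is maximized at Q = 8. AVC there is 77/8 = €9.62 ≤ P, so producing beats shutting down (which would give -€99).

Q = 8; profit = -€88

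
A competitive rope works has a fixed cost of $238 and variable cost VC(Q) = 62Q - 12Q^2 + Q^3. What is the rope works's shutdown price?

The firm shuts down when price falls below the minimum of average variable cost. AVC = VC/Q = 62 - 12Q + Q^2.
At the minimum of AVC, MC = AVC. MC = 62 - 24Q + 3Q^2; setting MC = AVC gives 2Q^2 - 12Q = 0, so Q = 6. min AVC = 26.
The firm shuts down for any P below $26.

$26 per unit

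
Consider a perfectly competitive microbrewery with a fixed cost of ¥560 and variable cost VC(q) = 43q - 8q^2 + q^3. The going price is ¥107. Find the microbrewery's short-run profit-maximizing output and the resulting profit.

Profit = -¥48 at q = 8

AVC = 43 - 8q + q^2; min AVC = ¥27 at q = 4. Since P = ¥107 ≥ min AVC, the firm produces.
MC = 43 - 16q + 3q^2. Setting P = MC and taking the root on the rising branch gives q* = 8.
TR = 107·8 = 856. TC = 560 + 344 = 904. Profit = 856 − 904 = -¥48.
Shutting down would mean losing the fixed cost of ¥560, so operating at a loss of ¥48 is better by ¥512.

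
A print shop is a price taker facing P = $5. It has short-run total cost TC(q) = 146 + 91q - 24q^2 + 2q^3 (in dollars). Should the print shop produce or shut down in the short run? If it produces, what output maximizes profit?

Strip out fixed cost: VC = 91q - 24q^2 + 2q^3. Then AVC = 91 - 24q + 2q^2 and MC = 91 - 48q + 6q^2.
The AVC parabola has its vertex at q = 24/4 = 6, where AVC = 91 - 24·6 + 2·6^2 = $19.
Since P = $5 < min AVC = $19, price fails to cover variable cost at any output.
Best response: produce nothing and absorb the $146 fixed cost.

Shut down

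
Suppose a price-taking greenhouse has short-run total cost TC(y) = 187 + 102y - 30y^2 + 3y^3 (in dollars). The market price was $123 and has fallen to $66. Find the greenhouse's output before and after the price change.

AVC = 102 - 30y + 3y^2, minimized at y = 5 where min AVC = $27. MC = 102 - 60y + 9y^2.
With P = $123 above the shutdown price, P = MC gives y = 7.
At P = $66 ≥ min AVC, set P = MC: y = 6. The firm stays open but cuts output.

Output falls from 7 to 6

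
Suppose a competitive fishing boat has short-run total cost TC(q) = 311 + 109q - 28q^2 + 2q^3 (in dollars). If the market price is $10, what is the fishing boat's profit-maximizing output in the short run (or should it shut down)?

Variable cost is VC = 109q - 28q^2 + 2q^3, so AVC = VC/q = 109 - 28q + 2q^2 and MC = dTC/dq = 109 - 56q + 6q^2.
AVC is minimized where dAVC/dq = -28 + 4q = 0, at q = 7; min AVC = 109 - 28·7 + 2·7^2 = $11.
Since P = $10 < min AVC = $11, price fails to cover variable cost at any output.
The firm minimizes its loss by shutting down and losing only its fixed cost of $311.

Shut down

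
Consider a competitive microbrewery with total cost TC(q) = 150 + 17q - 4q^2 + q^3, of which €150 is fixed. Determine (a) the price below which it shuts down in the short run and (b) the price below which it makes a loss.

Shutdown price = €13; break-even price = €52

AVC = 17 - 4q + q^2; minimized at q = 2, giving min AVC = €13. That is the shutdown price.
ATC = 150/q + 17 - 4q + q^2. Setting dATC/dq = −150/q^2 − 4 + 2q = 0 gives q = 5 (since 2·5^3 − 4·5^2 = 150).
min ATC = 150/5 + 17 − 4·5 + 5^2 = €52. That is the break-even price.
Between these two prices the firm operates at a loss; above €52 it earns a profit.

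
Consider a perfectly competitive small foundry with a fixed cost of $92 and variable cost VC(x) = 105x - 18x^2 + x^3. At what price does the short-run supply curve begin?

$24 per unit

The shutdown price is the minimum of AVC. VC = 105x - 18x^2 + x^3, so AVC = 105 - 18x + x^2.
dAVC/dx = -18 + 2x = 0 gives x = 9. min AVC = 105 - 18·9 + 9^2 = 24.
So the shutdown price is $24.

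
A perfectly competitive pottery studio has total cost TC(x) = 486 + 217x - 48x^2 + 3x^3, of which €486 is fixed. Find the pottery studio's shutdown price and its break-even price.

Shutdown price = €25; break-even price = €82

Shutdown price = min AVC. AVC = 217 - 48x + 3x^2, with vertex at x = 8 and minimum €25.
ATC = 486/x + 217 - 48x + 3x^2. Setting dATC/dx = −486/x^2 − 48 + 6x = 0 gives x = 9 (since 6·9^3 − 48·9^2 = 486).
min ATC = 486/9 + 217 − 48·9 + 3·9^2 = €82. That is the break-even price.
Between these two prices the firm operates at a loss; above €82 it earns a profit.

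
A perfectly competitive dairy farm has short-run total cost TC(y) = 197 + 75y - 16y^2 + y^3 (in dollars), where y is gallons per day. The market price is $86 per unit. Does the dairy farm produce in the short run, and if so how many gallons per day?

Produce at y = 11

Strip out fixed cost: VC = 75y - 16y^2 + y^3. Then AVC = 75 - 16y + y^2 and MC = 75 - 32y + 3y^2.
AVC hits its minimum where MC = AVC, at y = 8, giving min AVC = 75 - 16·8 + 8^2 = $11.
Because $86 ≥ $11, revenue can cover variable cost; the firm operates.
P = MC gives -11 - 32y + 3y^2 = 0, with roots -1/3 and 11. Take the larger (rising MC): y* = 11.
Check: AVC at y = 11 is $20 ≤ P, so revenue covers variable cost.
Profit = P·y − TC = 86·11 − 417 = $529.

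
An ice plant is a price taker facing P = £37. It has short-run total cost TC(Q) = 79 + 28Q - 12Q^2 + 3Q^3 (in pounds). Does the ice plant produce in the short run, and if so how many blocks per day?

Produce at Q = 3

Variable cost is VC = 28Q - 12Q^2 + 3Q^3, so AVC = VC/Q = 28 - 12Q + 3Q^2 and MC = dTC/dQ = 28 - 24Q + 9Q^2.
AVC hits its minimum where MC = AVC, at Q = 2, giving min AVC = 28 - 12·2 + 3·2^2 = £16.
Because £37 ≥ £16, revenue can cover variable cost; the firm operates.
Set P = MC: 37 = 28 - 24Q + 9Q^2 → -9 - 24Q + 9Q^2 = 0. The roots are Q = -1/3 and Q = 3; the profit-maximizing output is on the rising part of MC, so Q* = 3.
Check: AVC at Q = 3 is £19 ≤ P, so revenue covers variable cost.
Profit = P·Q − TC = 37·3 − 136 = -£25, a loss, but smaller than the £79 fixed cost the firm would lose by shutting down.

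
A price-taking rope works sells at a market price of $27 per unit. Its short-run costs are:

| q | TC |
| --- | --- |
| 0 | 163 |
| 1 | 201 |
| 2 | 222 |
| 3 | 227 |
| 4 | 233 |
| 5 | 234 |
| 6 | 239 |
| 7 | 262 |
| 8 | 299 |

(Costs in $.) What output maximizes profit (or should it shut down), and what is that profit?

Profit at each row (π = 27q − TC): q=0: -163; q=1: -174; q=2: -168; q=3: -146; q=4: -125; q=5: -99; q=6: -77; q=7: -73; q=8: -83.
Profit is maximized at q = 7. AVC there is 99/7 = $14.14 ≤ P, so producing beats shutting down (which would give -$163).

q = 7; profit = -$73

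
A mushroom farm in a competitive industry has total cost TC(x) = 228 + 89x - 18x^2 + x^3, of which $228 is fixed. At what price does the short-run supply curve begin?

$8 per unit

The firm shuts down when price falls below the minimum of average variable cost. AVC = VC/x = 89 - 18x + x^2.
dAVC/dx = -18 + 2x = 0 gives x = 9. min AVC = 89 - 18·9 + 9^2 = 8.
So the shutdown price is $8.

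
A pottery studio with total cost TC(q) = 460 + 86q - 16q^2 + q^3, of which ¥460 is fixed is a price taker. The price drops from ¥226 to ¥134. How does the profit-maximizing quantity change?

Output falls from 14 to 12

MC = 86 - 32q + 3q^2; the shutdown threshold is min AVC = ¥22 (at q = 8).
With P = ¥226 above the shutdown price, P = MC gives q = 14.
At P = ¥134 ≥ min AVC, set P = MC: q = 12. The firm stays open but cuts output.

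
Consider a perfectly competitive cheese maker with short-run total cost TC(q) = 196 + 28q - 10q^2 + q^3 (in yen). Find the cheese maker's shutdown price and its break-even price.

AVC = 28 - 10q + q^2; minimized at q = 5, giving min AVC = ¥3. That is the shutdown price.
ATC = 196/q + 28 - 10q + q^2. Setting dATC/dq = −196/q^2 − 10 + 2q = 0 gives q = 7 (since 2·7^3 − 10·7^2 = 196).
min ATC = 196/7 + 28 − 10·7 + 7^2 = ¥35. That is the break-even price.
Between these two prices the firm operates at a loss; above ¥35 it earns a profit.

Shutdown price = ¥3; break-even price = ¥35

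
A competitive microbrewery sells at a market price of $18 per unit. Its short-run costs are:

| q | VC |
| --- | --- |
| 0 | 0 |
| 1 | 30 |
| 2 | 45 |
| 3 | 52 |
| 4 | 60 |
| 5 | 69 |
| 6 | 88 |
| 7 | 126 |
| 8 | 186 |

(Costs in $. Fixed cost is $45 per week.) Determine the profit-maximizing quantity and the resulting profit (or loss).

q = 5; profit = -$24

Profit at each row (π = 18q − TC): q=0: -45; q=1: -57; q=2: -54; q=3: -43; q=4: -33; q=5: -24; q=6: -25; q=7: -45; q=8: -87.
Profit is maximized at q = 5. AVC there is 69/5 = $13.80 ≤ P, so producing beats shutting down (which would give -$45).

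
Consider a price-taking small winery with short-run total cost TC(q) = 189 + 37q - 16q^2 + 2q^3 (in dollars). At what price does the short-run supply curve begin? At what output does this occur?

$5 per unit, at q = 4

Short-run supply begins at min AVC. From VC = 37q - 16q^2 + 2q^3, AVC = 37 - 16q + 2q^2.
At the minimum of AVC, MC = AVC. MC = 37 - 32q + 6q^2; setting MC = AVC gives 4q^2 - 16q = 0, so q = 4. min AVC = 5.
For P < $5 the firm produces nothing.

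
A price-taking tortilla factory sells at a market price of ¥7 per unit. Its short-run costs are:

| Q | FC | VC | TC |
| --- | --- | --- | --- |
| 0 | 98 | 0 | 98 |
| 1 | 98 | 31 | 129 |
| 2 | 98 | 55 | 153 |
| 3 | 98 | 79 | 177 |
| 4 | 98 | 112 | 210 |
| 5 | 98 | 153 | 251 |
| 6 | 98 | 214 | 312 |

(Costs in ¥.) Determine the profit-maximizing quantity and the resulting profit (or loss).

Profit at each row (π = 7Q − TC): Q=0: -98; Q=1: -122; Q=2: -139; Q=3: -156; Q=4: -182; Q=5: -216; Q=6: -270.
Profit is highest at Q = 0. Equivalently, the lowest AVC in the table is 79/3 ≈ ¥26.33 at Q = 3, and P = ¥7 falls below it — price never covers variable cost, so the firm shuts down and loses only its fixed cost.

Q = 0 (shut down); profit = -¥98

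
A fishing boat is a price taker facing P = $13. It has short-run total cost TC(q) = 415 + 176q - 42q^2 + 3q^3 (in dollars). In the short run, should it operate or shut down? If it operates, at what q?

Shut down

Variable cost is VC = 176q - 42q^2 + 3q^3, so AVC = VC/q = 176 - 42q + 3q^2 and MC = dTC/dq = 176 - 84q + 9q^2.
The AVC parabola has its vertex at q = 42/6 = 7, where AVC = 176 - 42·7 + 3·7^2 = $29.
Since P = $13 < min AVC = $29, price fails to cover variable cost at any output.
Shutting down limits the loss to fixed cost, $415.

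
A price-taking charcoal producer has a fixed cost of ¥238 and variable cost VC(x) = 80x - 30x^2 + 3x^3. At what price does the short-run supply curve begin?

The firm shuts down when price falls below the minimum of average variable cost. AVC = VC/x = 80 - 30x + 3x^2.
dAVC/dx = -30 + 6x = 0 gives x = 5. min AVC = 80 - 30·5 + 3·5^2 = 5.
So the shutdown price is ¥5.

¥5 per unit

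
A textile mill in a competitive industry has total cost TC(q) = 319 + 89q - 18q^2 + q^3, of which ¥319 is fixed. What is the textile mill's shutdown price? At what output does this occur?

The shutdown price is the minimum of AVC. VC = 89q - 18q^2 + q^3, so AVC = 89 - 18q + q^2.
At the minimum of AVC, MC = AVC. MC = 89 - 36q + 3q^2; setting MC = AVC gives 2q^2 - 18q = 0, so q = 9. min AVC = 8.
For P < ¥8 the firm produces nothing.

¥8 per unit, at q = 9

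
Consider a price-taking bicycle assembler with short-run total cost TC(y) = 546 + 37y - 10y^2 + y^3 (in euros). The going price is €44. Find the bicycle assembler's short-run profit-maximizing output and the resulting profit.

AVC = 37 - 10y + y^2 has its minimum €12 at y = 5; price €44 clears that bar, so the firm operates.
With MC = 37 - 20y + 3y^2, P = MC on the upward-sloping part at y* = 7.
TR = 44·7 = 308. TC = 546 + 112 = 658. Profit = 308 − 658 = -€350.
That loss of €350 beats the €546 the firm would lose by shutting down; producing recovers €196 of fixed cost.

Profit = -€350 at y = 7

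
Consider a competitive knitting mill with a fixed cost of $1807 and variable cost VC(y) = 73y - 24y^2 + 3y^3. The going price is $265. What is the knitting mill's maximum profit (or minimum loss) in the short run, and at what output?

Profit = -$271 at y = 8

AVC = 73 - 24y + 3y^2 has its minimum $25 at y = 4; price $265 clears that bar, so the firm operates.
MC = 73 - 48y + 9y^2. Setting P = MC and taking the root on the rising branch gives y* = 8.
TR = 265·8 = 2120. TC = 1807 + 584 = 2391. Profit = 2120 − 2391 = -$271.
That loss of $271 beats the $1807 the firm would lose by shutting down; producing recovers $1536 of fixed cost.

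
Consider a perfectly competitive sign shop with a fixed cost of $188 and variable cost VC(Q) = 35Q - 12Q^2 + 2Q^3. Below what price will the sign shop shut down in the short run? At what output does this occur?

The firm shuts down when price falls below the minimum of average variable cost. AVC = VC/Q = 35 - 12Q + 2Q^2.
dAVC/dQ = -12 + 4Q = 0 gives Q = 3. min AVC = 35 - 12·3 + 2·3^2 = 17.
For P < $17 the firm produces nothing.

$17 per unit, at Q = 3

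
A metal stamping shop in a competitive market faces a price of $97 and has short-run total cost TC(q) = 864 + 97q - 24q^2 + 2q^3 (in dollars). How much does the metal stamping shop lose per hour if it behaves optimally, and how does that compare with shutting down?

Profit = -$352 at q = 8

AVC = 97 - 24q + 2q^2; min AVC = $25 at q = 6. Since P = $97 ≥ min AVC, the firm produces.
With MC = 97 - 48q + 6q^2, P = MC on the upward-sloping part at q* = 8.
TR = 97·8 = 776. TC = 864 + 264 = 1128. Profit = 776 − 1128 = -$352.
By producing, the firm covers all variable cost plus $512 of fixed cost; shutting down would lose the full $864.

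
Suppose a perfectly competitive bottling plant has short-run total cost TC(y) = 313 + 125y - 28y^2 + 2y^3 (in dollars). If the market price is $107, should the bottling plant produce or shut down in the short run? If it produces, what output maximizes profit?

Produce at y = 9

From TC, MC = TC'(y) = 125 - 56y + 6y^2 and AVC = VC/y = 125 - 28y + 2y^2.
The AVC parabola has its vertex at y = 28/4 = 7, where AVC = 125 - 28·7 + 2·7^2 = $27.
P = $107 exceeds min AVC = $27, so the firm stays open.
Solving P = MC: 18 - 56y + 6y^2 = 0 ⇒ y = 1/3 or 9. On the upward-sloping branch, y* = 9.
Check: AVC at y = 9 is $35 ≤ P, so revenue covers variable cost.
Profit = P·y − TC = 107·9 − 628 = $335.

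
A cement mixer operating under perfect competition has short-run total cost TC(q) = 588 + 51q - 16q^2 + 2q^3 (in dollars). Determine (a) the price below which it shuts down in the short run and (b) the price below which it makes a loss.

Shutdown price = $19; break-even price = $121

AVC = 51 - 16q + 2q^2; minimized at q = 4, giving min AVC = $19. That is the shutdown price.
ATC = 588/q + 51 - 16q + 2q^2. Setting dATC/dq = −588/q^2 − 16 + 4q = 0 gives q = 7 (since 4·7^3 − 16·7^2 = 588).
min ATC = 588/7 + 51 − 16·7 + 2·7^2 = $121. That is the break-even price.
Between these two prices the firm operates at a loss; above $121 it earns a profit.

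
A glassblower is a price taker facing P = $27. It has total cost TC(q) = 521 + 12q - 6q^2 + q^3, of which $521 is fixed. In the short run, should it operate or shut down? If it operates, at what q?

Strip out fixed cost: VC = 12q - 6q^2 + q^3. Then AVC = 12 - 6q + q^2 and MC = 12 - 12q + 3q^2.
The AVC parabola has its vertex at q = 6/2 = 3, where AVC = 12 - 6·3 + 3^2 = $3.
Since P = $27 ≥ min AVC = $3, price covers variable cost and the firm should produce.
Solving P = MC: -15 - 12q + 3q^2 = 0 ⇒ q = -1 or 5. On the upward-sloping branch, q* = 5.
Check: AVC at q = 5 is $7 ≤ P, so revenue covers variable cost.
Profit = P·q − TC = 27·5 − 556 = -$421, a loss, but smaller than the $521 fixed cost the firm would lose by shutting down.

Produce at q = 5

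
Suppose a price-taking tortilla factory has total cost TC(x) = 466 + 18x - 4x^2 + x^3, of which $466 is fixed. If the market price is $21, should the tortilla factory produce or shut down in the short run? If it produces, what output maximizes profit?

Produce at x = 3

From TC, MC = TC'(x) = 18 - 8x + 3x^2 and AVC = VC/x = 18 - 4x + x^2.
AVC is minimized where dAVC/dx = -4 + 2x = 0, at x = 2; min AVC = 18 - 4·2 + 2^2 = $14.
Because $21 ≥ $14, revenue can cover variable cost; the firm operates.
Solving P = MC: -3 - 8x + 3x^2 = 0 ⇒ x = -1/3 or 3. On the upward-sloping branch, x* = 3.
Check: AVC at x = 3 is $15 ≤ P, so revenue covers variable cost.
Profit = P·x − TC = 21·3 − 511 = -$448, a loss, but smaller than the $466 fixed cost the firm would lose by shutting down.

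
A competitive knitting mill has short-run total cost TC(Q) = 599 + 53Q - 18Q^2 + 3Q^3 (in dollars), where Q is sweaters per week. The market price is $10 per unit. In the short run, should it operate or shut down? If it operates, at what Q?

Shut down

From TC, MC = TC'(Q) = 53 - 36Q + 9Q^2 and AVC = VC/Q = 53 - 18Q + 3Q^2.
The AVC parabola has its vertex at Q = 18/6 = 3, where AVC = 53 - 18·3 + 3·3^2 = $26.
Since P = $10 < min AVC = $26, price fails to cover variable cost at any output.
Shutting down limits the loss to fixed cost, $599.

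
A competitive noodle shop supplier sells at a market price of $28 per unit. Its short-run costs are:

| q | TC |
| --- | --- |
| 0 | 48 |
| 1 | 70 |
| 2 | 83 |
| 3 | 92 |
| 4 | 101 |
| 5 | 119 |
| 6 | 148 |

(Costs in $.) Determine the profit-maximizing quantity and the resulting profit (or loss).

q = 5; profit = $21

Tabulate TR − TC: q=0: -48; q=1: -42; q=2: -27; q=3: -8; q=4: 11; q=5: 21; q=6: 20.
Profit is maximized at q = 5. AVC there is 71/5 = $14.20 ≤ P, so producing beats shutting down (which would give -$48).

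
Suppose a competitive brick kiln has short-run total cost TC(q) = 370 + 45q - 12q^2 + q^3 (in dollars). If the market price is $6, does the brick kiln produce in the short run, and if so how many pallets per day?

Shut down

From TC, MC = TC'(q) = 45 - 24q + 3q^2 and AVC = VC/q = 45 - 12q + q^2.
AVC hits its minimum where MC = AVC, at q = 6, giving min AVC = 45 - 12·6 + 6^2 = $9.
With P < min AVC ($6 < $9), every unit sold adds to the loss.
Shutting down limits the loss to fixed cost, $370.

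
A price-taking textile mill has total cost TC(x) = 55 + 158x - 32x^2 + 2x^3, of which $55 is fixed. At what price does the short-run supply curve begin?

$30 per unit

The firm shuts down when price falls below the minimum of average variable cost. AVC = VC/x = 158 - 32x + 2x^2.
At the minimum of AVC, MC = AVC. MC = 158 - 64x + 6x^2; setting MC = AVC gives 4x^2 - 32x = 0, so x = 8. min AVC = 30.
For P < $30 the firm produces nothing.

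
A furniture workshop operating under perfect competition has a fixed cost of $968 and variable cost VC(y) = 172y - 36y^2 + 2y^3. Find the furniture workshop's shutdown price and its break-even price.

AVC = 172 - 36y + 2y^2; minimized at y = 9, giving min AVC = $10. That is the shutdown price.
ATC = 968/y + 172 - 36y + 2y^2. Setting dATC/dy = −968/y^2 − 36 + 4y = 0 gives y = 11 (since 4·11^3 − 36·11^2 = 968).
min ATC = 968/11 + 172 − 36·11 + 2·11^2 = $106. That is the break-even price.
For $10 ≤ P < $106 the firm produces at a loss; below $10 it shuts down.

Shutdown price = $10; break-even price = $106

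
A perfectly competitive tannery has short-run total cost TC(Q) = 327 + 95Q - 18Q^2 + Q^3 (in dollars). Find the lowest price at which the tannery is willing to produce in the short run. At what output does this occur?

The shutdown price is the minimum of AVC. VC = 95Q - 18Q^2 + Q^3, so AVC = 95 - 18Q + Q^2.
dAVC/dQ = -18 + 2Q = 0 gives Q = 9. min AVC = 95 - 18·9 + 9^2 = 14.
The firm shuts down for any P below $14.

$14 per unit, at Q = 9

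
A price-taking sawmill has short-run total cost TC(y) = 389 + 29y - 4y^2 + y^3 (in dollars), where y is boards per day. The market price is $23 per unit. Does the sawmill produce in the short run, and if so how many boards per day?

Shut down

From TC, MC = TC'(y) = 29 - 8y + 3y^2 and AVC = VC/y = 29 - 4y + y^2.
AVC is minimized where dAVC/dy = -4 + 2y = 0, at y = 2; min AVC = 29 - 4·2 + 2^2 = $25.
Since P = $23 < min AVC = $25, price fails to cover variable cost at any output.
The firm minimizes its loss by shutting down and losing only its fixed cost of $389.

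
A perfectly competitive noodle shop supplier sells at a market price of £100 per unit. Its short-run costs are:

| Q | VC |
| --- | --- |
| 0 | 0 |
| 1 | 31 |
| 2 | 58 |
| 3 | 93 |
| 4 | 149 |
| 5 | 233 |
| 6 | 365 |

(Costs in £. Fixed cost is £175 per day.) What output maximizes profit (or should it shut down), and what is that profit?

Q = 5; profit = £92

Profit at each row (π = 100Q − TC): Q=0: -175; Q=1: -106; Q=2: -33; Q=3: 32; Q=4: 76; Q=5: 92; Q=6: 60.
Profit is maximized at Q = 5. AVC there is 233/5 = £46.60 ≤ P, so producing beats shutting down (which would give -£175).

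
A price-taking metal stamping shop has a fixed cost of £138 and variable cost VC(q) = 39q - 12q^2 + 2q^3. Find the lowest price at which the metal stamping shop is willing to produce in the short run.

The shutdown price is the minimum of AVC. VC = 39q - 12q^2 + 2q^3, so AVC = 39 - 12q + 2q^2.
At the minimum of AVC, MC = AVC. MC = 39 - 24q + 6q^2; setting MC = AVC gives 4q^2 - 12q = 0, so q = 3. min AVC = 21.
So the shutdown price is £21.

£21 per unit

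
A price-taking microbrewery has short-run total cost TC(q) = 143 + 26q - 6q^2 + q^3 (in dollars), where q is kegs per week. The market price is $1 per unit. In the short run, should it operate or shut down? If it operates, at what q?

From TC, MC = TC'(q) = 26 - 12q + 3q^2 and AVC = VC/q = 26 - 6q + q^2.
The AVC parabola has its vertex at q = 6/2 = 3, where AVC = 26 - 6·3 + 3^2 = $17.
P = $1 lies below min AVC = $17; no output level covers variable cost.
Shutting down limits the loss to fixed cost, $143.

Shut down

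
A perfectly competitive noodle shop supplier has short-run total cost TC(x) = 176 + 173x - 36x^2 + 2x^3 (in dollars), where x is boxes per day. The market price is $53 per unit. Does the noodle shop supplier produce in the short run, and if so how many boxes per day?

Produce at x = 10

Variable cost is VC = 173x - 36x^2 + 2x^3, so AVC = VC/x = 173 - 36x + 2x^2 and MC = dTC/dx = 173 - 72x + 6x^2.
AVC is minimized where dAVC/dx = -36 + 4x = 0, at x = 9; min AVC = 173 - 36·9 + 2·9^2 = $11.
Since P = $53 ≥ min AVC = $11, price covers variable cost and the firm should produce.
Set P = MC: 53 = 173 - 72x + 6x^2 → 120 - 72x + 6x^2 = 0. The roots are x = 2 and x = 10; the profit-maximizing output is on the rising part of MC, so x* = 10.
Check: AVC at x = 10 is $13 ≤ P, so revenue covers variable cost.
Profit = P·x − TC = 53·10 − 306 = $224.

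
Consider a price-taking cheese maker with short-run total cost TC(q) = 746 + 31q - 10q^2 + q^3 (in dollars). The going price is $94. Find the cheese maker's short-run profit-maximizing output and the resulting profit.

AVC = 31 - 10q + q^2; min AVC = $6 at q = 5. Since P = $94 ≥ min AVC, the firm produces.
MC = 31 - 20q + 3q^2. Setting P = MC and taking the root on the rising branch gives q* = 9.
TR = 94·9 = 846. TC = 746 + 198 = 944. Profit = 846 − 944 = -$98.
Shutting down would mean losing the fixed cost of $746, so operating at a loss of $98 is better by $648.

Profit = -$98 at q = 9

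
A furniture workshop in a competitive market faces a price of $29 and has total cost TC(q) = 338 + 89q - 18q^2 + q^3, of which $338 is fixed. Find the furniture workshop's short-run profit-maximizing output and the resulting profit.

Profit = -$138 at q = 10

AVC = 89 - 18q + q^2; min AVC = $8 at q = 9. Since P = $29 ≥ min AVC, the firm produces.
With MC = 89 - 36q + 3q^2, P = MC on the upward-sloping part at q* = 10.
TR = 29·10 = 290. TC = 338 + 90 = 428. Profit = 290 − 428 = -$138.
By producing, the firm covers all variable cost plus $200 of fixed cost; shutting down would lose the full $338.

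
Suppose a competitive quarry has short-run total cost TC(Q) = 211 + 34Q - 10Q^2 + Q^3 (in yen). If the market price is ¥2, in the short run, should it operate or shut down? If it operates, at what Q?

Strip out fixed cost: VC = 34Q - 10Q^2 + Q^3. Then AVC = 34 - 10Q + Q^2 and MC = 34 - 20Q + 3Q^2.
The AVC parabola has its vertex at Q = 10/2 = 5, where AVC = 34 - 10·5 + 5^2 = ¥9.
P = ¥2 lies below min AVC = ¥9; no output level covers variable cost.
The firm minimizes its loss by shutting down and losing only its fixed cost of ¥211.

Shut down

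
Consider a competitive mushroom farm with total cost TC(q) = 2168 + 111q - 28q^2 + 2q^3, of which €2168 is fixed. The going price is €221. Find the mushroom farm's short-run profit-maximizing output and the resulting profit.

Profit = -€232 at q = 11

AVC = 111 - 28q + 2q^2; min AVC = €13 at q = 7. Since P = €221 ≥ min AVC, the firm produces.
MC = 111 - 56q + 6q^2. Setting P = MC and taking the root on the rising branch gives q* = 11.
TR = 221·11 = 2431. TC = 2168 + 495 = 2663. Profit = 2431 − 2663 = -€232.
By producing, the firm covers all variable cost plus €1936 of fixed cost; shutting down would lose the full €2168.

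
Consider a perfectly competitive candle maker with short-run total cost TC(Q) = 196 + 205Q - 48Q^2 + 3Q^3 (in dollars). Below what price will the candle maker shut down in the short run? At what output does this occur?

$13 per unit, at Q = 8

The shutdown price is the minimum of AVC. VC = 205Q - 48Q^2 + 3Q^3, so AVC = 205 - 48Q + 3Q^2.
At the minimum of AVC, MC = AVC. MC = 205 - 96Q + 9Q^2; setting MC = AVC gives 6Q^2 - 48Q = 0, so Q = 8. min AVC = 13.
So the shutdown price is $13.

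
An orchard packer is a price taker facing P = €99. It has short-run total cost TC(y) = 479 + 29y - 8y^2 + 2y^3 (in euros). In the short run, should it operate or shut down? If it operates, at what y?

From TC, MC = TC'(y) = 29 - 16y + 6y^2 and AVC = VC/y = 29 - 8y + 2y^2.
AVC is minimized where dAVC/dy = -8 + 4y = 0, at y = 2; min AVC = 29 - 8·2 + 2·2^2 = €21.
P = €99 exceeds min AVC = €21, so the firm stays open.
Set P = MC: 99 = 29 - 16y + 6y^2 → -70 - 16y + 6y^2 = 0. The roots are y = -7/3 and y = 5; the profit-maximizing output is on the rising part of MC, so y* = 5.
Check: AVC at y = 5 is €39 ≤ P, so revenue covers variable cost.
Profit = P·y − TC = 99·5 − 674 = -€179, a loss, but smaller than the €479 fixed cost the firm would lose by shutting down.

Produce at y = 5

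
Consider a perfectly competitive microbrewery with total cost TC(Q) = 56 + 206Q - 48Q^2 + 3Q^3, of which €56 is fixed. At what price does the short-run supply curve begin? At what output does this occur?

The firm shuts down when price falls below the minimum of average variable cost. AVC = VC/Q = 206 - 48Q + 3Q^2.
dAVC/dQ = -48 + 6Q = 0 gives Q = 8. min AVC = 206 - 48·8 + 3·8^2 = 14.
So the shutdown price is €14.

€14 per unit, at Q = 8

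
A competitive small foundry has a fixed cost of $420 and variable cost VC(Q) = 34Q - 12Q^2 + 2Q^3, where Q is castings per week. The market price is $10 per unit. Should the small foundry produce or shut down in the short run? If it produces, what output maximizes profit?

Shut down

Variable cost is VC = 34Q - 12Q^2 + 2Q^3, so AVC = VC/Q = 34 - 12Q + 2Q^2 and MC = dTC/dQ = 34 - 24Q + 6Q^2.
The AVC parabola has its vertex at Q = 12/4 = 3, where AVC = 34 - 12·3 + 2·3^2 = $16.
Since P = $10 < min AVC = $16, price fails to cover variable cost at any output.
Best response: produce nothing and absorb the $420 fixed cost.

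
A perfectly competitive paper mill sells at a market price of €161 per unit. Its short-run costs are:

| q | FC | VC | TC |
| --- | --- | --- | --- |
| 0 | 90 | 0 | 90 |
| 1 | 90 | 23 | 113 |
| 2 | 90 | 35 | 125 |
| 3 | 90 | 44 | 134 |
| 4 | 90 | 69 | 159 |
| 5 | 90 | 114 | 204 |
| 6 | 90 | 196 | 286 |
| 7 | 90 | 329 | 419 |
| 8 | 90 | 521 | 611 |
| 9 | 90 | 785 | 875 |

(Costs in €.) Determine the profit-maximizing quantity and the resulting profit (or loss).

Compute π = P·q − TC at each output: q=0: -90; q=1: 48; q=2: 197; q=3: 349; q=4: 485; q=5: 601; q=6: 680; q=7: 708; q=8: 677; q=9: 574.
Profit is maximized at q = 7. AVC there is 329/7 = €47 ≤ P, so producing beats shutting down (which would give -€90).

q = 7; profit = €708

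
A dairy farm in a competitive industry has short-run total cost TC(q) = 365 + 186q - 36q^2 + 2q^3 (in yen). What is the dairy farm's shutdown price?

¥24 per unit

Short-run supply begins at min AVC. From VC = 186q - 36q^2 + 2q^3, AVC = 186 - 36q + 2q^2.
At the minimum of AVC, MC = AVC. MC = 186 - 72q + 6q^2; setting MC = AVC gives 4q^2 - 36q = 0, so q = 9. min AVC = 24.
So the shutdown price is ¥24.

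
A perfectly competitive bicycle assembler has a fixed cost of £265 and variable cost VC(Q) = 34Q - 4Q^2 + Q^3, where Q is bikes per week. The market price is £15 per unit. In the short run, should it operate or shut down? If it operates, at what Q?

Shut down

From TC, MC = TC'(Q) = 34 - 8Q + 3Q^2 and AVC = VC/Q = 34 - 4Q + Q^2.
AVC is minimized where dAVC/dQ = -4 + 2Q = 0, at Q = 2; min AVC = 34 - 4·2 + 2^2 = £30.
P = £15 lies below min AVC = £30; no output level covers variable cost.
Shutting down limits the loss to fixed cost, £265.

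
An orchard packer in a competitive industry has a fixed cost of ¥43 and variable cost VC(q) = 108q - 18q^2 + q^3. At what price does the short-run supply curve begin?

¥27 per unit

The firm shuts down when price falls below the minimum of average variable cost. AVC = VC/q = 108 - 18q + q^2.
dAVC/dq = -18 + 2q = 0 gives q = 9. min AVC = 108 - 18·9 + 9^2 = 27.
The firm shuts down for any P below ¥27.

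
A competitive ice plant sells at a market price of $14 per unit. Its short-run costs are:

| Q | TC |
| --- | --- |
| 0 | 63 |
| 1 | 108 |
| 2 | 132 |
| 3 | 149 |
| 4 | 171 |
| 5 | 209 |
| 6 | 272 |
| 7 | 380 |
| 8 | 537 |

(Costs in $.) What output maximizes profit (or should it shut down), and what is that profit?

Tabulate TR − TC: Q=0: -63; Q=1: -94; Q=2: -104; Q=3: -107; Q=4: -115; Q=5: -139; Q=6: -188; Q=7: -282; Q=8: -425.
Profit is highest at Q = 0. Equivalently, the lowest AVC in the table is 108/4 ≈ $27 at Q = 4, and P = $14 falls below it — price never covers variable cost, so the firm shuts down and loses only its fixed cost.

Q = 0 (shut down); profit = -$63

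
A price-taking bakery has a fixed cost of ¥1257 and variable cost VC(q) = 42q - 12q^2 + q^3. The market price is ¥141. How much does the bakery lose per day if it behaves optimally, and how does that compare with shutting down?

AVC = 42 - 12q + q^2; min AVC = ¥6 at q = 6. Since P = ¥141 ≥ min AVC, the firm produces.
MC = 42 - 24q + 3q^2. Setting P = MC and taking the root on the rising branch gives q* = 11.
TR = 141·11 = 1551. TC = 1257 + 341 = 1598. Profit = 1551 − 1598 = -¥47.
Shutting down would mean losing the fixed cost of ¥1257, so operating at a loss of ¥47 is better by ¥1210.

Profit = -¥47 at q = 11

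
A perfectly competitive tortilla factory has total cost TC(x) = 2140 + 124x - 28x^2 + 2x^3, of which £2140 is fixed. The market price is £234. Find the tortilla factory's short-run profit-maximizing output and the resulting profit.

Profit = -£204 at x = 11

AVC = 124 - 28x + 2x^2 has its minimum £26 at x = 7; price £234 clears that bar, so the firm operates.
MC = 124 - 56x + 6x^2. Setting P = MC and taking the root on the rising branch gives x* = 11.
TR = 234·11 = 2574. TC = 2140 + 638 = 2778. Profit = 2574 − 2778 = -£204.
By producing, the firm covers all variable cost plus £1936 of fixed cost; shutting down would lose the full £2140.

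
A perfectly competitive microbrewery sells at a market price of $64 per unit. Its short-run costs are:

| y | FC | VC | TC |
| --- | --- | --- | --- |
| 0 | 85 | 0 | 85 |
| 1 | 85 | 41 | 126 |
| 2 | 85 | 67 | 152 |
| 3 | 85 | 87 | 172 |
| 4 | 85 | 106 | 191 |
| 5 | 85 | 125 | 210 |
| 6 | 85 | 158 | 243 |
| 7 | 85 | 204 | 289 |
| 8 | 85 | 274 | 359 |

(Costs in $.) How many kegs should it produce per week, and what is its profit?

y = 7; profit = $159

Compute π = P·y − TC at each output: y=0: -85; y=1: -62; y=2: -24; y=3: 20; y=4: 65; y=5: 110; y=6: 141; y=7: 159; y=8: 153.
Profit is maximized at y = 7. AVC there is 204/7 = $29.14 ≤ P, so producing beats shutting down (which would give -$85).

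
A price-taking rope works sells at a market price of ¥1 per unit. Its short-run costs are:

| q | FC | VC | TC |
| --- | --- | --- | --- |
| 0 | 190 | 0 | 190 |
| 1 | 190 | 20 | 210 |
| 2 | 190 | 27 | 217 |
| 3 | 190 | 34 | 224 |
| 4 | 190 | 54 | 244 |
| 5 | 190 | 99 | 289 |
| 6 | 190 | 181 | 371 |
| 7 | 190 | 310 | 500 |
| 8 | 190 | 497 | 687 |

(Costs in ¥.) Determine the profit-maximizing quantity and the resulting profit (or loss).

q = 0 (shut down); profit = -¥190

Compute π = P·q − TC at each output: q=0: -190; q=1: -209; q=2: -215; q=3: -221; q=4: -240; q=5: -284; q=6: -365; q=7: -493; q=8: -679.
Profit is highest at q = 0. Equivalently, the lowest AVC in the table is 34/3 ≈ ¥11.33 at q = 3, and P = ¥1 falls below it — price never covers variable cost, so the firm shuts down and loses only its fixed cost.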